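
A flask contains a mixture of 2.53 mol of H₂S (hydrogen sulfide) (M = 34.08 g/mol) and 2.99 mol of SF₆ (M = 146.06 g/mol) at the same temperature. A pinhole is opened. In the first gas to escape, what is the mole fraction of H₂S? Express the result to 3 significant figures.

Rate_i ∝ x_i/√M_i (Graham's law weighted by mole fraction), so the effusate composition follows n_i/√M_i.
Mole fraction of H₂S in the effusate = (n_H₂S/√M_H₂S) / (n_H₂S/√M_H₂S + n_SF₆/√M_SF₆)
= (2.53/√34.08) / (2.53/√34.08 + 2.99/√146.06) = 0.4334/(0.4334 + 0.2474) = 0.637.

0.637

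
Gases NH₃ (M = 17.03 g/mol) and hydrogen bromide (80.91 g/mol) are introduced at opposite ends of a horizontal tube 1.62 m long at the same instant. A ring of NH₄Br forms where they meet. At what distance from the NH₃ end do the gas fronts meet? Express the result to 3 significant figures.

1.11 m

In equal time, each gas travels a distance ∝ its rate ∝ 1/√M, so d_NH₃/d_HBr = √(M_HBr/M_NH₃) = √(80.91/17.03) = 2.180.
With d_NH₃ + d_HBr = 1.62 m, d_HBr = 1.62/(1 + 2.180) = 0.5095 m.
d_NH₃ = 1.62 − 0.5095 = 1.11 m.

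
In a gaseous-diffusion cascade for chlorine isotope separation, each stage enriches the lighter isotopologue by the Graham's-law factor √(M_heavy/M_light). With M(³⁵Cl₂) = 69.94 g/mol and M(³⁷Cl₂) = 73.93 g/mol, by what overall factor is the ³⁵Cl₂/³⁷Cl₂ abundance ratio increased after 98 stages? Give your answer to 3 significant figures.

Each stage multiplies the ratio by α = √(73.93/69.94), so after 98 stages the overall factor is α^98 = (73.93/69.94)^(98/2).
= 1.05705^49 = 15.2.

15.2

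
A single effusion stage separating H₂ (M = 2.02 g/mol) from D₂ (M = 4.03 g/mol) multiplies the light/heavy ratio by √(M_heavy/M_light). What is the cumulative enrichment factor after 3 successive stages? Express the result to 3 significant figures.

2.82

After 3 stages the ratio has grown by (√(4.03/2.02))^3 = (4.03/2.02)^(3/2).
= 1.99505^(3/2) = 2.82.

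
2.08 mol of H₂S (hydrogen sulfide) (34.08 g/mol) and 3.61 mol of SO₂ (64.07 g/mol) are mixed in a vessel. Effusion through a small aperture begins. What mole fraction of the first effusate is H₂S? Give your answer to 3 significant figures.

Each component's effusion rate ∝ (its partial pressure)·(1/√M) ∝ n_i/√M_i.
x_H₂S(eff) = (n_H₂S/√M_H₂S) / (n_H₂S/√M_H₂S + n_SO₂/√M_SO₂)
= (2.08/√34.08) / (2.08/√34.08 + 3.61/√64.07) = 0.3563/(0.3563 + 0.4510) = 0.441.

0.441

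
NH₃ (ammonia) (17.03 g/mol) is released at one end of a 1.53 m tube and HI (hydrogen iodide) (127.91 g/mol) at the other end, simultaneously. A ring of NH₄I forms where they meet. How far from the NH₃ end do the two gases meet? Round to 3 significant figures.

Distances travelled in equal time are proportional to diffusion rates, so d_NH₃/d_HI = √(M_HI/M_NH₃) = √(127.91/17.03) = 2.741.
With d_NH₃ + d_HI = 1.53 m, d_HI = 1.53/(1 + 2.741) = 0.4090 m.
d_NH₃ = 1.53 − 0.4090 = 1.12 m.

1.12 m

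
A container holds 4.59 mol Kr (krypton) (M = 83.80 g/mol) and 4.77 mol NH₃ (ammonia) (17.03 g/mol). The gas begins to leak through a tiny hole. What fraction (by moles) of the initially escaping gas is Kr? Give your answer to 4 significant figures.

Rate_i ∝ x_i/√M_i (Graham's law weighted by mole fraction), so the effusate composition follows n_i/√M_i.
x_Kr(eff) = (n_Kr/√M_Kr) / (n_Kr/√M_Kr + n_NH₃/√M_NH₃)
= (4.59/√83.80) / (4.59/√83.80 + 4.77/√17.03) = 0.5014/(0.5014 + 1.156) = 0.3025.

0.3025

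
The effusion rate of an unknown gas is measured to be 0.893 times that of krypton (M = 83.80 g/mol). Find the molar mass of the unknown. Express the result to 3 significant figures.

From Graham's law, rate_X/rate_Kr = √(M_Kr/M_X).
0.893 = √(83.80/M_X)
M_X = 83.80 / 0.893² = 83.80 / 0.7974 = 105 g/mol

105 g/mol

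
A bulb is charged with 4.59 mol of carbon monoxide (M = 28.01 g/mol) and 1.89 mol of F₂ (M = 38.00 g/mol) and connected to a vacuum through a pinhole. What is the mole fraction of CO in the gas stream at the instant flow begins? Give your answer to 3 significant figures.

Rate_i ∝ x_i/√M_i (Graham's law weighted by mole fraction), so the effusate composition follows n_i/√M_i.
So x_CO in the escaping gas = (n_CO/√M_CO) / Σ(n_i/√M_i)
= (4.59/√28.01) / (4.59/√28.01 + 1.89/√38.00) = 0.8673/(0.8673 + 0.3066) = 0.739.

0.739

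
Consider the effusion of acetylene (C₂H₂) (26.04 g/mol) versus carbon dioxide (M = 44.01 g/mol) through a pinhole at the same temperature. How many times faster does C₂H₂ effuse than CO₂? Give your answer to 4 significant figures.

From Graham's law, rate_C₂H₂/rate_CO₂ = √(M_CO₂/M_C₂H₂) = √(44.01/26.04) = √1.690 = 1.300.

1.300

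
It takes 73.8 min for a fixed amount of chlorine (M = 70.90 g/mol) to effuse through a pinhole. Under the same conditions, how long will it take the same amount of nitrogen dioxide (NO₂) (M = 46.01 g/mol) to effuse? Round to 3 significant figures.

Graham's law gives t_NO₂/t_Cl₂ = √(M_NO₂/M_Cl₂) = √(46.01/70.90) = √0.6489 = 0.8056.
So the time for NO₂ is 73.8 × 0.8056 = 59.5 min.

59.5 min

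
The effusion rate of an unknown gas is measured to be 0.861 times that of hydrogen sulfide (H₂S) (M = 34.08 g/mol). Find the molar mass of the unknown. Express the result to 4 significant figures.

From Graham's law, rate_X/rate_H₂S = √(M_H₂S/M_X).
0.861 = √(34.08/M_X)
M_X = 34.08 / 0.861² = 34.08 / 0.7413 = 45.97 g/mol

45.97 g/mol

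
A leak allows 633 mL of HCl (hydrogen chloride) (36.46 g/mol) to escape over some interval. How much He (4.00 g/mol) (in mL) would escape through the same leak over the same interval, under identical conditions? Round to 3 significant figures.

Graham's law gives rate_He/rate_HCl = √(M_HCl/M_He) = √(36.46/4.00) = √9.115 = 3.019.
So the volume for He is 633 × 3.019 = 1910 mL.

1910 mL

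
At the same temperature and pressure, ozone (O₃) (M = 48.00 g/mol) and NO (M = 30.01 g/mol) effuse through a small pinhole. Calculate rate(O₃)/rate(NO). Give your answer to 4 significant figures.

Using Graham's law: rate_O₃/rate_NO = √(M_NO/M_O₃) = √(30.01/48.00) = √0.6252 = 0.7907.

0.7907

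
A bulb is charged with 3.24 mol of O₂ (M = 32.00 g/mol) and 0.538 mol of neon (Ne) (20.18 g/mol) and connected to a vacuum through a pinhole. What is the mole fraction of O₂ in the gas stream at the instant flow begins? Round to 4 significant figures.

Effusion rate of each component ∝ n_i/√M_i (partial pressure × 1/√M).
x_O₂(eff) = (n_O₂/√M_O₂) / (n_O₂/√M_O₂ + n_Ne/√M_Ne)
= (3.24/√32.00) / (3.24/√32.00 + 0.538/√20.18) = 0.5728/(0.5728 + 0.1198) = 0.8271.

0.8271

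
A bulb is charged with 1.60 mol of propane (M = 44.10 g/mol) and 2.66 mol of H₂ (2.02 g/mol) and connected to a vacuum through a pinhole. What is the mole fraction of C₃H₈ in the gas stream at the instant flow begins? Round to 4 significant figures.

0.1141

Effusion rate of each component ∝ n_i/√M_i (partial pressure × 1/√M).
Mole fraction of C₃H₈ in the effusate = (n_C₃H₈/√M_C₃H₈) / (n_C₃H₈/√M_C₃H₈ + n_H₂/√M_H₂)
= (1.60/√44.10) / (1.60/√44.10 + 2.66/√2.02) = 0.2409/(0.2409 + 1.872) = 0.1141.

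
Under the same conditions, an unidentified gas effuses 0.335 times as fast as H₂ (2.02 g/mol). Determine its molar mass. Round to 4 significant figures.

18.00 g/mol

Using Graham's law: rate_X/rate_H₂ = √(M_H₂/M_X).
0.335 = √(2.02/M_X)
M_X = 2.02 / 0.335² = 2.02 / 0.1122 = 18.00 g/mol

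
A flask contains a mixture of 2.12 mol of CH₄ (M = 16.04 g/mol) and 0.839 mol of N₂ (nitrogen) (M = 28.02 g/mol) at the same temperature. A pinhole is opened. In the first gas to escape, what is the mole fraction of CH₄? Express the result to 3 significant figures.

0.770

Effusion rate of each component ∝ n_i/√M_i (partial pressure × 1/√M).
x_CH₄(eff) = (n_CH₄/√M_CH₄) / (n_CH₄/√M_CH₄ + n_N₂/√M_N₂)
= (2.12/√16.04) / (2.12/√16.04 + 0.839/√28.02) = 0.5293/(0.5293 + 0.1585) = 0.770.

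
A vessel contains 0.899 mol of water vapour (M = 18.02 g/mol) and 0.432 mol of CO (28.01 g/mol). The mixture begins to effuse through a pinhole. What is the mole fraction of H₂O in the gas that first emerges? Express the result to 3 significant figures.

0.722

Effusion rate of each component ∝ n_i/√M_i (partial pressure × 1/√M).
Mole fraction of H₂O in the effusate = (n_H₂O/√M_H₂O) / (n_H₂O/√M_H₂O + n_CO/√M_CO)
= (0.899/√18.02) / (0.899/√18.02 + 0.432/√28.01) = 0.2118/(0.2118 + 0.08163) = 0.722.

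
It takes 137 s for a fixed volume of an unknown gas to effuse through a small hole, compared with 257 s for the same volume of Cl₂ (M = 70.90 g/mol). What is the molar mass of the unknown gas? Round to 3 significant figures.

Since effusion rate ∝ 1/√M, t_X/t_Cl₂ = √(M_X/M_Cl₂).
137/257 = 0.5331 = √(M_X/70.90)
M_X = 70.90 × 0.5331² = 70.90 × 0.2842 = 20.1 g/mol

20.1 g/mol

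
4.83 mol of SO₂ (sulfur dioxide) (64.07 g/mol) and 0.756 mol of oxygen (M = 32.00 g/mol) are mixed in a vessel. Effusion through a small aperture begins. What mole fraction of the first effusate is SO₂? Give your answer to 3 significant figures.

0.819

Each component's effusion rate ∝ (its partial pressure)·(1/√M) ∝ n_i/√M_i.
Mole fraction of SO₂ in the effusate = (n_SO₂/√M_SO₂) / (n_SO₂/√M_SO₂ + n_O₂/√M_O₂)
= (4.83/√64.07) / (4.83/√64.07 + 0.756/√32.00) = 0.6034/(0.6034 + 0.1336) = 0.819.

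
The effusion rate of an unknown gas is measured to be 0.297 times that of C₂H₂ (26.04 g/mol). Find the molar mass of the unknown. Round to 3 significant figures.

Since effusion rate ∝ 1/√M, rate_X/rate_C₂H₂ = √(M_C₂H₂/M_X).
0.297 = √(26.04/M_X)
M_X = 26.04 / 0.297² = 26.04 / 0.08821 = 295 g/mol

295 g/mol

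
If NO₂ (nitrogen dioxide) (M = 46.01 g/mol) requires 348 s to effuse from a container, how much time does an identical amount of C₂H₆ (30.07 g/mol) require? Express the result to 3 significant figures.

281 s

Using Graham's law: t_C₂H₆/t_NO₂ = √(M_C₂H₆/M_NO₂) = √(30.07/46.01) = √0.6536 = 0.8084.
So the time for C₂H₆ is 348 × 0.8084 = 281 s.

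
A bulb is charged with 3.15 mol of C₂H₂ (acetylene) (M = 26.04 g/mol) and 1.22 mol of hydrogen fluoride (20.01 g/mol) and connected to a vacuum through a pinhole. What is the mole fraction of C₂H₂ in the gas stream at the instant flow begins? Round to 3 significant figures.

Each component's effusion rate ∝ (its partial pressure)·(1/√M) ∝ n_i/√M_i.
So x_C₂H₂ in the escaping gas = (n_C₂H₂/√M_C₂H₂) / Σ(n_i/√M_i)
= (3.15/√26.04) / (3.15/√26.04 + 1.22/√20.01) = 0.6173/(0.6173 + 0.2727) = 0.694.

0.694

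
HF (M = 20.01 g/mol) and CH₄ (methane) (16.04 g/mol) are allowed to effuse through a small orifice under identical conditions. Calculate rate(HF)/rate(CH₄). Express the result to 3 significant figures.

Graham's law gives rate_HF/rate_CH₄ = √(M_CH₄/M_HF) = √(16.04/20.01) = √0.8016 = 0.895.

0.895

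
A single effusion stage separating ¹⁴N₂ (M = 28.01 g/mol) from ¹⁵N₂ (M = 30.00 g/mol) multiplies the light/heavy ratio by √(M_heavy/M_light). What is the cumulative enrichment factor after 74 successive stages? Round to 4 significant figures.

Each stage multiplies the ratio by α = √(30.00/28.01), so after 74 stages the overall factor is α^74 = (30.00/28.01)^(74/2).
= 1.07105^37 = 12.67.

12.67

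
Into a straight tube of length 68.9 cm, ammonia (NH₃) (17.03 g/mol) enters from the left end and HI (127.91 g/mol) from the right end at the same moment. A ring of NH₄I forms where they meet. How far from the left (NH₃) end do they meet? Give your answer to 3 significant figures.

In equal time, each gas travels a distance ∝ its rate ∝ 1/√M, so d_NH₃/d_HI = √(M_HI/M_NH₃) = √(127.91/17.03) = 2.741.
With d_NH₃ + d_HI = 68.9 cm, d_HI = 68.9/(1 + 2.741) = 18.42 cm.
d_NH₃ = 68.9 − 18.42 = 50.5 cm.

50.5 cm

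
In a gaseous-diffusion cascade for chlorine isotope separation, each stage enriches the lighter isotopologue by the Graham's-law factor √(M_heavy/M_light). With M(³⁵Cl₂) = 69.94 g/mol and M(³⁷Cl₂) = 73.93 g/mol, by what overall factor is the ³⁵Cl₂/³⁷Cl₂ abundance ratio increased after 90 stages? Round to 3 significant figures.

12.1

Each stage multiplies the ratio by α = √(73.93/69.94), so after 90 stages the overall factor is α^90 = (73.93/69.94)^(90/2).
= 1.05705^45 = 12.1.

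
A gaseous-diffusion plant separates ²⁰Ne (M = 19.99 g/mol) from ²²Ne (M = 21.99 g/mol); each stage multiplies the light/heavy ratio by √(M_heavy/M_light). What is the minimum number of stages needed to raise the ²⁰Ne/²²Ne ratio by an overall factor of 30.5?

72

Per stage α = (21.99/19.99)^(1/2) = 1.10005^0.5, giving ln α = 0.04768.
Need α^N ≥ 30.5 ⇒ N ≥ ln(30.5) / ln α = 3.418 / 0.04768 = 71.68.
Rounding up, N = 72 stages.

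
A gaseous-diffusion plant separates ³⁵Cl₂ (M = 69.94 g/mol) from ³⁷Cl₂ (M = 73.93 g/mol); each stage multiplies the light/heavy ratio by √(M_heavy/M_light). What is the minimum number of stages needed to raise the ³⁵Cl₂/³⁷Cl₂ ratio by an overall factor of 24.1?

115

Per stage α = (73.93/69.94)^(1/2) = 1.05705^0.5, giving ln α = 0.02774.
Need α^N ≥ 24.1 ⇒ N ≥ ln(24.1) / ln α = 3.182 / 0.02774 = 114.71.
Rounding up, N = 115 stages.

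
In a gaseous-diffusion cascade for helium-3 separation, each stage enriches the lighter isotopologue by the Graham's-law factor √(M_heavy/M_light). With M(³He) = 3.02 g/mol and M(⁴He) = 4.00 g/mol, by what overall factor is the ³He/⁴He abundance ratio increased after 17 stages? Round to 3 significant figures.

The single-stage factor is √(M_heavy/M_light), so 17 stages give [√(4.00/3.02)]^17 = (4.00/3.02)^(17/2).
= 1.32450^(17/2) = 10.9.

10.9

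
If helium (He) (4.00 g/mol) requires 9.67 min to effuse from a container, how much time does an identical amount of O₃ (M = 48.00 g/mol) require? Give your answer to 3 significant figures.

33.5 min

By Graham's law, t_O₃/t_He = √(M_O₃/M_He) = √(48.00/4.00) = √12.00 = 3.464.
So the time for O₃ is 9.67 × 3.464 = 33.5 min.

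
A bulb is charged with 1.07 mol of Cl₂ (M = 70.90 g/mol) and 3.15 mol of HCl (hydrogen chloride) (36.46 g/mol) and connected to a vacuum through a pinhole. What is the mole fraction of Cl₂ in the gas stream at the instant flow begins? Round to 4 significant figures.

Effusion rate of each component ∝ n_i/√M_i (partial pressure × 1/√M).
x_Cl₂(eff) = (n_Cl₂/√M_Cl₂) / (n_Cl₂/√M_Cl₂ + n_HCl/√M_HCl)
= (1.07/√70.90) / (1.07/√70.90 + 3.15/√36.46) = 0.1271/(0.1271 + 0.5217) = 0.1959.

0.1959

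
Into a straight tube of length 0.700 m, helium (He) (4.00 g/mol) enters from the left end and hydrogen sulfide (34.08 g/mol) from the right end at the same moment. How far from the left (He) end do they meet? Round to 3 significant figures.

0.521 m

The fronts meet when d_He + d_H₂S = L with d_He/d_H₂S = √(M_H₂S/M_He) (Graham's law). Here √(M_H₂S/M_He) = √(34.08/4.00) = 2.919.
With d_He + d_H₂S = 0.700 m, d_H₂S = 0.700/(1 + 2.919) = 0.1786 m.
d_He = 0.700 − 0.1786 = 0.521 m.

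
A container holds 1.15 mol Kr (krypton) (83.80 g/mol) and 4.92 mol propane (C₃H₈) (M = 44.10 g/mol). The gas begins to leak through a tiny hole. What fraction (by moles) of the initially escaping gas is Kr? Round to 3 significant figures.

The effusion rate of species i is ∝ p_i/√M_i ∝ n_i/√M_i.
Mole fraction of Kr in the effusate = (n_Kr/√M_Kr) / (n_Kr/√M_Kr + n_C₃H₈/√M_C₃H₈)
= (1.15/√83.80) / (1.15/√83.80 + 4.92/√44.10) = 0.1256/(0.1256 + 0.7409) = 0.145.

0.145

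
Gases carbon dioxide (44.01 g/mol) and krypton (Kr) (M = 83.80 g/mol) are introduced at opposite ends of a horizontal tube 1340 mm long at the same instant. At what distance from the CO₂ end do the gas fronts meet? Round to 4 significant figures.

777.0 mm

The fronts meet when d_CO₂ + d_Kr = L with d_CO₂/d_Kr = √(M_Kr/M_CO₂) (Graham's law). Here √(M_Kr/M_CO₂) = √(83.80/44.01) = 1.380.
With d_CO₂ + d_Kr = 1340 mm, d_Kr = 1340/(1 + 1.380) = 563.0 mm.
d_CO₂ = 1340 − 563.0 = 777.0 mm.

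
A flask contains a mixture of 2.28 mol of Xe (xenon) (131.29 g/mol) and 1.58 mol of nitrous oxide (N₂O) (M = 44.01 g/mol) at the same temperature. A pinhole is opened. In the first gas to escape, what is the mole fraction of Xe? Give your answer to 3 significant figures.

0.455

Each component's effusion rate ∝ (its partial pressure)·(1/√M) ∝ n_i/√M_i.
So x_Xe in the escaping gas = (n_Xe/√M_Xe) / Σ(n_i/√M_i)
= (2.28/√131.29) / (2.28/√131.29 + 1.58/√44.01) = 0.1990/(0.1990 + 0.2382) = 0.455.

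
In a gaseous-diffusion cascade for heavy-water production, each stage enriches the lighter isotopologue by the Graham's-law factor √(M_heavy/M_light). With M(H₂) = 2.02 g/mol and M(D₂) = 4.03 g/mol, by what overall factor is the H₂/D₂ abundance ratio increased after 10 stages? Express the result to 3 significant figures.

Each stage multiplies the ratio by α = √(4.03/2.02), so after 10 stages the overall factor is α^10 = (4.03/2.02)^(10/2).
= 1.99505^5 = 31.6.

31.6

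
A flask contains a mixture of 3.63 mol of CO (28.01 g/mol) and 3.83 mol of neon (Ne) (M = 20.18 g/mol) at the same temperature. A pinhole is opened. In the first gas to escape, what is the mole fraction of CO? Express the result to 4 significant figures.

0.4458

The effusion rate of species i is ∝ p_i/√M_i ∝ n_i/√M_i.
So x_CO in the escaping gas = (n_CO/√M_CO) / Σ(n_i/√M_i)
= (3.63/√28.01) / (3.63/√28.01 + 3.83/√20.18) = 0.6859/(0.6859 + 0.8526) = 0.4458.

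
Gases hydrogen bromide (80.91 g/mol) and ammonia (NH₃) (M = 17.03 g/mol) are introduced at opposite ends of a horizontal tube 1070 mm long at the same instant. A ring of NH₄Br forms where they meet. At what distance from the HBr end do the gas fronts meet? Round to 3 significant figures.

337 mm

In equal time, each gas travels a distance ∝ its rate ∝ 1/√M, so d_HBr/d_NH₃ = √(M_NH₃/M_HBr) = √(17.03/80.91) = 0.4588.
With d_HBr + d_NH₃ = 1070 mm, d_NH₃ = 1070/(1 + 0.4588) = 733.5 mm.
d_HBr = 1070 − 733.5 = 337 mm.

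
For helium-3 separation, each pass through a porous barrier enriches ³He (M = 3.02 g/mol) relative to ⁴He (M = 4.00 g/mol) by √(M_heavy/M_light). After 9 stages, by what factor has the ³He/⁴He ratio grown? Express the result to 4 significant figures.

After 9 stages the ratio has grown by (√(4.00/3.02))^9 = (4.00/3.02)^(9/2).
= 1.32450^(9/2) = 3.542.

3.542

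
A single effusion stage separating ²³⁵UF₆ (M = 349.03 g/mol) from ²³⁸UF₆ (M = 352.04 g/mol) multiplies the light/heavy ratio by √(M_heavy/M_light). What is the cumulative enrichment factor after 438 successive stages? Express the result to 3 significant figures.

Each stage multiplies the ratio by α = √(352.04/349.03), so after 438 stages the overall factor is α^438 = (352.04/349.03)^(438/2).
= 1.00862^219 = 6.56.

6.56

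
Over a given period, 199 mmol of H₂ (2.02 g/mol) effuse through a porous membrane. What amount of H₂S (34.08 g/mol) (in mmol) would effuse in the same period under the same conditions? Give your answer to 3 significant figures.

Using Graham's law: rate_H₂S/rate_H₂ = √(M_H₂/M_H₂S) = √(2.02/34.08) = √0.05927 = 0.2435.
So the amount for H₂S is 199 × 0.2435 = 48.4 mmol.

48.4 mmol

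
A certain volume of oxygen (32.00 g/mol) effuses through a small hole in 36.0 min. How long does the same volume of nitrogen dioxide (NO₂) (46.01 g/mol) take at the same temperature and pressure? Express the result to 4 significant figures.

Using Graham's law: t_NO₂/t_O₂ = √(M_NO₂/M_O₂) = √(46.01/32.00) = √1.438 = 1.199.
So the time for NO₂ is 36.0 × 1.199 = 43.17 min.

43.17 min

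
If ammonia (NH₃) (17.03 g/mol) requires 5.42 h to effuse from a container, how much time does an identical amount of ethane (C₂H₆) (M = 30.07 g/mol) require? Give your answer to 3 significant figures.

7.20 h

By Graham's law, t_C₂H₆/t_NH₃ = √(M_C₂H₆/M_NH₃) = √(30.07/17.03) = √1.766 = 1.329.
So the time for C₂H₆ is 5.42 × 1.329 = 7.20 h.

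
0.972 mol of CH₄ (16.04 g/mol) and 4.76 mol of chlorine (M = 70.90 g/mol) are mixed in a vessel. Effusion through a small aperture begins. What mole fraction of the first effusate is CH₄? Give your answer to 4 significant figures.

0.3004

Each component's effusion rate ∝ (its partial pressure)·(1/√M) ∝ n_i/√M_i.
So x_CH₄ in the escaping gas = (n_CH₄/√M_CH₄) / Σ(n_i/√M_i)
= (0.972/√16.04) / (0.972/√16.04 + 4.76/√70.90) = 0.2427/(0.2427 + 0.5653) = 0.3004.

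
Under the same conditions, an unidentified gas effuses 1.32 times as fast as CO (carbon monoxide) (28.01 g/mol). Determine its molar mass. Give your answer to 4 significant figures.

Graham's law gives rate_X/rate_CO = √(M_CO/M_X).
1.32 = √(28.01/M_X)
M_X = 28.01 / 1.32² = 28.01 / 1.742 = 16.08 g/mol

16.08 g/mol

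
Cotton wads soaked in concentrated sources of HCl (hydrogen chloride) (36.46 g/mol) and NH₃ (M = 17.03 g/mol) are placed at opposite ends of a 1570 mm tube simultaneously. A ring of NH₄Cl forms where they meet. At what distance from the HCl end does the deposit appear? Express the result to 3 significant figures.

Graham's law gives d_HCl/d_NH₃ = rate_HCl/rate_NH₃ = √(M_NH₃/M_HCl) = √(17.03/36.46) = 0.6834.
With d_HCl + d_NH₃ = 1570 mm, d_NH₃ = 1570/(1 + 0.6834) = 932.6 mm.
d_HCl = 1570 − 932.6 = 637 mm.

637 mm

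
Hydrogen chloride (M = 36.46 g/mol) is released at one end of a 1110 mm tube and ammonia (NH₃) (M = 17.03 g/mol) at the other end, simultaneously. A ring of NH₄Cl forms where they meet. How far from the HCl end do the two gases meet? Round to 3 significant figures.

In equal time, each gas travels a distance ∝ its rate ∝ 1/√M, so d_HCl/d_NH₃ = √(M_NH₃/M_HCl) = √(17.03/36.46) = 0.6834.
With d_HCl + d_NH₃ = 1110 mm, d_NH₃ = 1110/(1 + 0.6834) = 659.4 mm.
d_HCl = 1110 − 659.4 = 451 mm.

451 mm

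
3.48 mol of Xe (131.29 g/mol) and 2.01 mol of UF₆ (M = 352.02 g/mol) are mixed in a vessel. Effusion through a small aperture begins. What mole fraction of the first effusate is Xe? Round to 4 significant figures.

0.7392

Each component's effusion rate ∝ (its partial pressure)·(1/√M) ∝ n_i/√M_i.
So x_Xe in the escaping gas = (n_Xe/√M_Xe) / Σ(n_i/√M_i)
= (3.48/√131.29) / (3.48/√131.29 + 2.01/√352.02) = 0.3037/(0.3037 + 0.1071) = 0.7392.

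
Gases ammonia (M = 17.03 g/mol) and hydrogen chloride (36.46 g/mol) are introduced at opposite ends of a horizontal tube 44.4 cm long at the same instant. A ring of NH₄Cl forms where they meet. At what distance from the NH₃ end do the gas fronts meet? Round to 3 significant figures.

26.4 cm

In equal time, each gas travels a distance ∝ its rate ∝ 1/√M, so d_NH₃/d_HCl = √(M_HCl/M_NH₃) = √(36.46/17.03) = 1.463.
With d_NH₃ + d_HCl = 44.4 cm, d_HCl = 44.4/(1 + 1.463) = 18.03 cm.
d_NH₃ = 44.4 − 18.03 = 26.4 cm.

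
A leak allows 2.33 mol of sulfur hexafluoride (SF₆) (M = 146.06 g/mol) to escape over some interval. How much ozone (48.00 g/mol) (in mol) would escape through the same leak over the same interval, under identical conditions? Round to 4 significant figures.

Graham's law gives rate_O₃/rate_SF₆ = √(M_SF₆/M_O₃) = √(146.06/48.00) = √3.043 = 1.744.
So the amount for O₃ is 2.33 × 1.744 = 4.064 mol.

4.064 mol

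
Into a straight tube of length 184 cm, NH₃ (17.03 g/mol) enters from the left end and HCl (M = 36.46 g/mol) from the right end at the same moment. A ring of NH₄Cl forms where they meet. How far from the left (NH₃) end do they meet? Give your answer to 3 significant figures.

Distances travelled in equal time are proportional to diffusion rates, so d_NH₃/d_HCl = √(M_HCl/M_NH₃) = √(36.46/17.03) = 1.463.
With d_NH₃ + d_HCl = 184 cm, d_HCl = 184/(1 + 1.463) = 74.70 cm.
d_NH₃ = 184 − 74.70 = 109 cm.

109 cm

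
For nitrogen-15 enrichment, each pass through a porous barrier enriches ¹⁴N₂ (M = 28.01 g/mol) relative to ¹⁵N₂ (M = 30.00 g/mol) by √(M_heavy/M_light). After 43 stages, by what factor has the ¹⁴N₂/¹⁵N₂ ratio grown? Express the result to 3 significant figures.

The single-stage factor is √(M_heavy/M_light), so 43 stages give [√(30.00/28.01)]^43 = (30.00/28.01)^(43/2).
= 1.07105^(43/2) = 4.37.

4.37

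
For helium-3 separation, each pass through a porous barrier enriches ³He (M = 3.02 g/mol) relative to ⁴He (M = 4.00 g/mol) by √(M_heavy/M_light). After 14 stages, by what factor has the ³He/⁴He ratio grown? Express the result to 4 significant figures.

7.151

After 14 stages the ratio has grown by (√(4.00/3.02))^14 = (4.00/3.02)^(14/2).
= 1.32450^7 = 7.151.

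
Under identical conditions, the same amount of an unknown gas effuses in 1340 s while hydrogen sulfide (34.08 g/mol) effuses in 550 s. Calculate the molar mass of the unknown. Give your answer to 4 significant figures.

202.3 g/mol

By Graham's law, t_X/t_H₂S = √(M_X/M_H₂S).
1340/550 = 2.436 = √(M_X/34.08)
M_X = 34.08 × 2.436² = 34.08 × 5.936 = 202.3 g/mol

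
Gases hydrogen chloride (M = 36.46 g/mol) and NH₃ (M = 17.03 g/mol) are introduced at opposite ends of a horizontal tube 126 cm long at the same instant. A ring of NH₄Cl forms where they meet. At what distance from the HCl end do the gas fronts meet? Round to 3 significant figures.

Distances travelled in equal time are proportional to diffusion rates, so d_HCl/d_NH₃ = √(M_NH₃/M_HCl) = √(17.03/36.46) = 0.6834.
With d_HCl + d_NH₃ = 126 cm, d_NH₃ = 126/(1 + 0.6834) = 74.85 cm.
d_HCl = 126 − 74.85 = 51.2 cm.

51.2 cm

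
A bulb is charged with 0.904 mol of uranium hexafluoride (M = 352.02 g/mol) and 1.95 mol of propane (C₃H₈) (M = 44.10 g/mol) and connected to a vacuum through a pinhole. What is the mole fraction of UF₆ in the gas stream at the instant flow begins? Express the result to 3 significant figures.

The effusion rate of species i is ∝ p_i/√M_i ∝ n_i/√M_i.
x_UF₆(eff) = (n_UF₆/√M_UF₆) / (n_UF₆/√M_UF₆ + n_C₃H₈/√M_C₃H₈)
= (0.904/√352.02) / (0.904/√352.02 + 1.95/√44.10) = 0.04818/(0.04818 + 0.2936) = 0.141.

0.141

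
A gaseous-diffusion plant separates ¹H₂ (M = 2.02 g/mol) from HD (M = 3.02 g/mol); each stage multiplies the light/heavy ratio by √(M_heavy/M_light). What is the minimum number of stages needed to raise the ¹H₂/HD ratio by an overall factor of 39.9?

Single-stage factor α = √(3.02/2.02), so ln α = ½ ln(1.49505) = 0.2011.
Need α^N ≥ 39.9 ⇒ N ≥ ln(39.9) / ln α = 3.686 / 0.2011 = 18.33.
So at least 19 stages are needed.

19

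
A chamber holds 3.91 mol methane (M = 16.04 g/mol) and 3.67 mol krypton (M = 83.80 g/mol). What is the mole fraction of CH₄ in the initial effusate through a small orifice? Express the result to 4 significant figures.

The effusion rate of species i is ∝ p_i/√M_i ∝ n_i/√M_i.
Mole fraction of CH₄ in the effusate = (n_CH₄/√M_CH₄) / (n_CH₄/√M_CH₄ + n_Kr/√M_Kr)
= (3.91/√16.04) / (3.91/√16.04 + 3.67/√83.80) = 0.9763/(0.9763 + 0.4009) = 0.7089.

0.7089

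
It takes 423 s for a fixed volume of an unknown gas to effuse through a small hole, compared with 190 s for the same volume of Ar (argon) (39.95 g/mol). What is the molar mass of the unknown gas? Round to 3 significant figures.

198 g/mol

Using Graham's law: t_X/t_Ar = √(M_X/M_Ar).
423/190 = 2.226 = √(M_X/39.95)
M_X = 39.95 × 2.226² = 39.95 × 4.956 = 198 g/mol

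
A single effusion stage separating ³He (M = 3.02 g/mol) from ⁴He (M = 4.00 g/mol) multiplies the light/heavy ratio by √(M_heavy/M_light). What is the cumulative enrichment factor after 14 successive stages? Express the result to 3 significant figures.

After 14 stages the ratio has grown by (√(4.00/3.02))^14 = (4.00/3.02)^(14/2).
= 1.32450^7 = 7.15.

7.15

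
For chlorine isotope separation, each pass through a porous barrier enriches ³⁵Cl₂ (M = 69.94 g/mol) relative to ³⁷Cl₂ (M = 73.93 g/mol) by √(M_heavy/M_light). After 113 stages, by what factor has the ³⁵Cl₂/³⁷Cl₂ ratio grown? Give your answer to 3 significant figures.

23.0

After 113 stages the ratio has grown by (√(73.93/69.94))^113 = (73.93/69.94)^(113/2).
= 1.05705^(113/2) = 23.0.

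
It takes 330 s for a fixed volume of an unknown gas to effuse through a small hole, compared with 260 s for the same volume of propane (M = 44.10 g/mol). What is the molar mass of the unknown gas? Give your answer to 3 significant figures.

71.0 g/mol

From Graham's law, t_X/t_C₃H₈ = √(M_X/M_C₃H₈).
330/260 = 1.269 = √(M_X/44.10)
M_X = 44.10 × 1.269² = 44.10 × 1.611 = 71.0 g/mol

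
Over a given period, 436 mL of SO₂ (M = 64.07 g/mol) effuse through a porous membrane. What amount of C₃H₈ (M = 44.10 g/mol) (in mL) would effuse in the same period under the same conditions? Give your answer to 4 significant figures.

525.5 mL

Graham's law gives rate_C₃H₈/rate_SO₂ = √(M_SO₂/M_C₃H₈) = √(64.07/44.10) = √1.453 = 1.205.
So the volume for C₃H₈ is 436 × 1.205 = 525.5 mL.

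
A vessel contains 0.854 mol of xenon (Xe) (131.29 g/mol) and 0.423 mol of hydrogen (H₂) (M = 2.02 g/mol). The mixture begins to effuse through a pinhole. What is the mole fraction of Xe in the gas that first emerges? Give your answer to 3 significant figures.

Rate_i ∝ x_i/√M_i (Graham's law weighted by mole fraction), so the effusate composition follows n_i/√M_i.
Mole fraction of Xe in the effusate = (n_Xe/√M_Xe) / (n_Xe/√M_Xe + n_H₂/√M_H₂)
= (0.854/√131.29) / (0.854/√131.29 + 0.423/√2.02) = 0.07453/(0.07453 + 0.2976) = 0.200.

0.200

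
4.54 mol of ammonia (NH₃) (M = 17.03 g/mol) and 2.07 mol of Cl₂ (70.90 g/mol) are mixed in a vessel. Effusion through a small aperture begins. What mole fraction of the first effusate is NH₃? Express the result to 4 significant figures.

The effusion rate of species i is ∝ p_i/√M_i ∝ n_i/√M_i.
Mole fraction of NH₃ in the effusate = (n_NH₃/√M_NH₃) / (n_NH₃/√M_NH₃ + n_Cl₂/√M_Cl₂)
= (4.54/√17.03) / (4.54/√17.03 + 2.07/√70.90) = 1.100/(1.100 + 0.2458) = 0.8174.

0.8174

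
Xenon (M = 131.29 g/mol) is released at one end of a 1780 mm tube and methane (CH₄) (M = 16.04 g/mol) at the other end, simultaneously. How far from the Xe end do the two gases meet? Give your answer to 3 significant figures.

Distances travelled in equal time are proportional to diffusion rates, so d_Xe/d_CH₄ = √(M_CH₄/M_Xe) = √(16.04/131.29) = 0.3495.
With d_Xe + d_CH₄ = 1780 mm, d_CH₄ = 1780/(1 + 0.3495) = 1319 mm.
d_Xe = 1780 − 1319 = 461 mm.

461 mm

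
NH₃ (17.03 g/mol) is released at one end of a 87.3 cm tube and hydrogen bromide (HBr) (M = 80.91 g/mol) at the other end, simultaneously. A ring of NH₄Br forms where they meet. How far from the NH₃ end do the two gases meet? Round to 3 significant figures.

Distances travelled in equal time are proportional to diffusion rates, so d_NH₃/d_HBr = √(M_HBr/M_NH₃) = √(80.91/17.03) = 2.180.
With d_NH₃ + d_HBr = 87.3 cm, d_HBr = 87.3/(1 + 2.180) = 27.46 cm.
d_NH₃ = 87.3 − 27.46 = 59.8 cm.

59.8 cm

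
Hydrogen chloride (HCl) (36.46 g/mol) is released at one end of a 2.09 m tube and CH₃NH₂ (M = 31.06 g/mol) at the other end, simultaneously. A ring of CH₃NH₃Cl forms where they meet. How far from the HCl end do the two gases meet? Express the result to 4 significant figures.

1.003 m

Distances travelled in equal time are proportional to diffusion rates, so d_HCl/d_CH₃NH₂ = √(M_CH₃NH₂/M_HCl) = √(31.06/36.46) = 0.9230.
With d_HCl + d_CH₃NH₂ = 2.09 m, d_CH₃NH₂ = 2.09/(1 + 0.9230) = 1.087 m.
d_HCl = 2.09 − 1.087 = 1.003 m.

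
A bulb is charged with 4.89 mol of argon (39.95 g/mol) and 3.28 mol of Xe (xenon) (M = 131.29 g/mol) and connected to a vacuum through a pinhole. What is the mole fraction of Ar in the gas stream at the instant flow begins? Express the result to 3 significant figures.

Effusion rate of each component ∝ n_i/√M_i (partial pressure × 1/√M).
Mole fraction of Ar in the effusate = (n_Ar/√M_Ar) / (n_Ar/√M_Ar + n_Xe/√M_Xe)
= (4.89/√39.95) / (4.89/√39.95 + 3.28/√131.29) = 0.7737/(0.7737 + 0.2863) = 0.730.

0.730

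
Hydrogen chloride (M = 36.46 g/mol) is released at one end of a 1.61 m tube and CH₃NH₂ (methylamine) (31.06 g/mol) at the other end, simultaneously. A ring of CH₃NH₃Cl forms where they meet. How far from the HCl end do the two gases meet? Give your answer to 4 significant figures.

The fronts meet when d_HCl + d_CH₃NH₂ = L with d_HCl/d_CH₃NH₂ = √(M_CH₃NH₂/M_HCl) (Graham's law). Here √(M_CH₃NH₂/M_HCl) = √(31.06/36.46) = 0.9230.
With d_HCl + d_CH₃NH₂ = 1.61 m, d_CH₃NH₂ = 1.61/(1 + 0.9230) = 0.8372 m.
d_HCl = 1.61 − 0.8372 = 0.7728 m.

0.7728 m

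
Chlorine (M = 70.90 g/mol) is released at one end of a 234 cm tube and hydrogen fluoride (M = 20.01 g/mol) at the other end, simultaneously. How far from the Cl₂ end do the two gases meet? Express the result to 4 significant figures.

81.18 cm

In equal time, each gas travels a distance ∝ its rate ∝ 1/√M, so d_Cl₂/d_HF = √(M_HF/M_Cl₂) = √(20.01/70.90) = 0.5313.
With d_Cl₂ + d_HF = 234 cm, d_HF = 234/(1 + 0.5313) = 152.8 cm.
d_Cl₂ = 234 − 152.8 = 81.18 cm.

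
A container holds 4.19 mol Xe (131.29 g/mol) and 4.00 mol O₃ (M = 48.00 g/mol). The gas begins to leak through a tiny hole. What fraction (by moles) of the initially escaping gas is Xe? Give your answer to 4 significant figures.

Effusion rate of each component ∝ n_i/√M_i (partial pressure × 1/√M).
x_Xe(eff) = (n_Xe/√M_Xe) / (n_Xe/√M_Xe + n_O₃/√M_O₃)
= (4.19/√131.29) / (4.19/√131.29 + 4.00/√48.00) = 0.3657/(0.3657 + 0.5774) = 0.3878.

0.3878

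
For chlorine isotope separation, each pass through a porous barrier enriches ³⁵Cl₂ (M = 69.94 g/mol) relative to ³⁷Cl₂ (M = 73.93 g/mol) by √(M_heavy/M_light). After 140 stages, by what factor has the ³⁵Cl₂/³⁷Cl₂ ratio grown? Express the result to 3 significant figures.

After 140 stages the ratio has grown by (√(73.93/69.94))^140 = (73.93/69.94)^(140/2).
= 1.05705^70 = 48.6.

48.6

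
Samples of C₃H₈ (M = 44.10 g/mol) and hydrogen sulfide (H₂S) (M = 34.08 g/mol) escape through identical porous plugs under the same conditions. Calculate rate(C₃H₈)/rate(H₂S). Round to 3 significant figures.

Using Graham's law: rate_C₃H₈/rate_H₂S = √(M_H₂S/M_C₃H₈) = √(34.08/44.10) = √0.7728 = 0.879.

0.879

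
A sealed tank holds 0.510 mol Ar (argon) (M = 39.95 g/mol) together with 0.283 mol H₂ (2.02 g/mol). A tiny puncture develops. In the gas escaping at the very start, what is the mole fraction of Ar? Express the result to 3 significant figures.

The effusion rate of species i is ∝ p_i/√M_i ∝ n_i/√M_i.
Mole fraction of Ar in the effusate = (n_Ar/√M_Ar) / (n_Ar/√M_Ar + n_H₂/√M_H₂)
= (0.510/√39.95) / (0.510/√39.95 + 0.283/√2.02) = 0.08069/(0.08069 + 0.1991) = 0.288.

0.288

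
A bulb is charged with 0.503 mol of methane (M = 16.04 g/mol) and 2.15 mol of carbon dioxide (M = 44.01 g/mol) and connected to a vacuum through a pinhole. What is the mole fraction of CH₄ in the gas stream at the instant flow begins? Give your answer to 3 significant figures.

Effusion rate of each component ∝ n_i/√M_i (partial pressure × 1/√M).
So x_CH₄ in the escaping gas = (n_CH₄/√M_CH₄) / Σ(n_i/√M_i)
= (0.503/√16.04) / (0.503/√16.04 + 2.15/√44.01) = 0.1256/(0.1256 + 0.3241) = 0.279.

0.279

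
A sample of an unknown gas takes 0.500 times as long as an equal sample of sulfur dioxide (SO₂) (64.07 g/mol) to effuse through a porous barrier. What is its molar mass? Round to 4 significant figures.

Using Graham's law: t_X/t_SO₂ = √(M_X/M_SO₂).
0.500 = √(M_X/64.07)
M_X = 64.07 × 0.500² = 64.07 × 0.2500 = 16.02 g/mol

16.02 g/mol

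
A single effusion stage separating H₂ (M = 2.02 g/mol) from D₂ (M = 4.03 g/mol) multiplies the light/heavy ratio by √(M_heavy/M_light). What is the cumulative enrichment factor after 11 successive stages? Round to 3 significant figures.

44.6

After 11 stages the ratio has grown by (√(4.03/2.02))^11 = (4.03/2.02)^(11/2).
= 1.99505^(11/2) = 44.6.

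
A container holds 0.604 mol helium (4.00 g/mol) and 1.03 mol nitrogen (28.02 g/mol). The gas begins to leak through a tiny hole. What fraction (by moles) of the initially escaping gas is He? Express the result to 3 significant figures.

0.608

Effusion rate of each component ∝ n_i/√M_i (partial pressure × 1/√M).
x_He(eff) = (n_He/√M_He) / (n_He/√M_He + n_N₂/√M_N₂)
= (0.604/√4.00) / (0.604/√4.00 + 1.03/√28.02) = 0.3020/(0.3020 + 0.1946) = 0.608.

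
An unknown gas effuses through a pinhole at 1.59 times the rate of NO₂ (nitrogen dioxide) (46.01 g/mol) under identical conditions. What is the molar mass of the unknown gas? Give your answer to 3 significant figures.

18.2 g/mol

Using Graham's law: rate_X/rate_NO₂ = √(M_NO₂/M_X).
1.59 = √(46.01/M_X)
M_X = 46.01 / 1.59² = 46.01 / 2.528 = 18.2 g/mol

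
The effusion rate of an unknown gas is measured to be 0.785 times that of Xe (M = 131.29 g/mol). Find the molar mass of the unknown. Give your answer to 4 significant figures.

213.1 g/mol

Since effusion rate ∝ 1/√M, rate_X/rate_Xe = √(M_Xe/M_X).
0.785 = √(131.29/M_X)
M_X = 131.29 / 0.785² = 131.29 / 0.6162 = 213.1 g/mol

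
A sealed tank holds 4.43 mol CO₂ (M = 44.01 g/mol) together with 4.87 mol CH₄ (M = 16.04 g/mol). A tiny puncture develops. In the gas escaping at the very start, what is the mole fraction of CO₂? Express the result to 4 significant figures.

The effusion rate of species i is ∝ p_i/√M_i ∝ n_i/√M_i.
x_CO₂(eff) = (n_CO₂/√M_CO₂) / (n_CO₂/√M_CO₂ + n_CH₄/√M_CH₄)
= (4.43/√44.01) / (4.43/√44.01 + 4.87/√16.04) = 0.6678/(0.6678 + 1.216) = 0.3545.

0.3545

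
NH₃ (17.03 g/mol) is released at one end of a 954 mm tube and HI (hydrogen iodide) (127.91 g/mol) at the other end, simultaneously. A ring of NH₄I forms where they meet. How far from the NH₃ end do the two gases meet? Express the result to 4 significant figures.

699.0 mm

The fronts meet when d_NH₃ + d_HI = L with d_NH₃/d_HI = √(M_HI/M_NH₃) (Graham's law). Here √(M_HI/M_NH₃) = √(127.91/17.03) = 2.741.
With d_NH₃ + d_HI = 954 mm, d_HI = 954/(1 + 2.741) = 255.0 mm.
d_NH₃ = 954 − 255.0 = 699.0 mm.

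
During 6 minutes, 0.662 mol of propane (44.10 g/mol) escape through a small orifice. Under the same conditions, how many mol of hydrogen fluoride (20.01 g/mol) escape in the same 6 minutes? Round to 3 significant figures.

By Graham's law, rate_HF/rate_C₃H₈ = √(M_C₃H₈/M_HF) = √(44.10/20.01) = √2.204 = 1.485.
So the amount for HF is 0.662 × 1.485 = 0.983 mol.

0.983 mol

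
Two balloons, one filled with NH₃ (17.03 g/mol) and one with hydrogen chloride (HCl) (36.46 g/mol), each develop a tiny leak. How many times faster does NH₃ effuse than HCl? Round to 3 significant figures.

1.46

By Graham's law, rate_NH₃/rate_HCl = √(M_HCl/M_NH₃) = √(36.46/17.03) = √2.141 = 1.46.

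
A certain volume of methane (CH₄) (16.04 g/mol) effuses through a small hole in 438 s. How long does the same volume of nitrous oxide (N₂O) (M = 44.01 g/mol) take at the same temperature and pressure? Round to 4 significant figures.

Since effusion rate ∝ 1/√M, t_N₂O/t_CH₄ = √(M_N₂O/M_CH₄) = √(44.01/16.04) = √2.744 = 1.656.
So the time for N₂O is 438 × 1.656 = 725.5 s.

725.5 s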